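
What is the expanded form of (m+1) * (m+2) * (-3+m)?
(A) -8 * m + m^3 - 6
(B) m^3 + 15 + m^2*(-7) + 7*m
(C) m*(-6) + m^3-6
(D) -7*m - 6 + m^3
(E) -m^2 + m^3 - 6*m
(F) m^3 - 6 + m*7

Expanding (m+1) * (m+2) * (-3+m):
= -7*m - 6 + m^3
D) -7*m - 6 + m^3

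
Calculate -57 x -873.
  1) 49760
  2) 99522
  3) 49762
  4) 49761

-57 * -873 = 49761
4) 49761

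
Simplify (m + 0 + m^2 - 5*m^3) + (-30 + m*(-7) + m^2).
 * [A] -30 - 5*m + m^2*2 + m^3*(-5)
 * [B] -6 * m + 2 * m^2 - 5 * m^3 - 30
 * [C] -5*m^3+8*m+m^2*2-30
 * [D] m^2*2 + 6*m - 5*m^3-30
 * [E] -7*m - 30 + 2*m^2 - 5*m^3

Adding the polynomials and combining like terms:
(m + 0 + m^2 - 5*m^3) + (-30 + m*(-7) + m^2)
= -6 * m + 2 * m^2 - 5 * m^3 - 30
B) -6 * m + 2 * m^2 - 5 * m^3 - 30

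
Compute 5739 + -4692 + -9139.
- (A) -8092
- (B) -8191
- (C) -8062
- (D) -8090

First: 5739 + -4692 = 1047
Then: 1047 + -9139 = -8092
A) -8092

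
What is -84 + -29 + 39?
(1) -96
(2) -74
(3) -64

First: -84 + -29 = -113
Then: -113 + 39 = -74
2) -74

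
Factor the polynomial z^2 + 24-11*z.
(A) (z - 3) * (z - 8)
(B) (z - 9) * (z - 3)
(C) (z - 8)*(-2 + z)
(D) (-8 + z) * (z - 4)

We need to factor z^2 + 24-11*z.
The factored form is (z - 3) * (z - 8).
A) (z - 3) * (z - 8)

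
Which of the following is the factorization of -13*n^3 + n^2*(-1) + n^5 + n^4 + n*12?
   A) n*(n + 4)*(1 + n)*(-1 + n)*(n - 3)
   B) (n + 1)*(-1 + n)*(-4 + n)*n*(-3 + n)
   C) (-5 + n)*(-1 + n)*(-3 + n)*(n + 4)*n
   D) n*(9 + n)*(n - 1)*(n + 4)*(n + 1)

We need to factor -13*n^3 + n^2*(-1) + n^5 + n^4 + n*12.
The factored form is n*(n + 4)*(1 + n)*(-1 + n)*(n - 3).
A) n*(n + 4)*(1 + n)*(-1 + n)*(n - 3)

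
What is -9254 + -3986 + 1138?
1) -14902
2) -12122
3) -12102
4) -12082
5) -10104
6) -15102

First: -9254 + -3986 = -13240
Then: -13240 + 1138 = -12102
3) -12102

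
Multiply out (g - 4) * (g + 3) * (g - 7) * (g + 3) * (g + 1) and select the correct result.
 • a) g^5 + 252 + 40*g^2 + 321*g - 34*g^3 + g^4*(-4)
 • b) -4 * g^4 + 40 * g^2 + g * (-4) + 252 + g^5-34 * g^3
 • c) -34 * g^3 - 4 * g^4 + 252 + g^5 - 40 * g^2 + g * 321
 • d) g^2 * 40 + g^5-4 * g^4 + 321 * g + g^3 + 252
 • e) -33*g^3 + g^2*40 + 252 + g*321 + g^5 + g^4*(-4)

Expanding (g - 4) * (g + 3) * (g - 7) * (g + 3) * (g + 1):
= g^5 + 252 + 40*g^2 + 321*g - 34*g^3 + g^4*(-4)
a) g^5 + 252 + 40*g^2 + 321*g - 34*g^3 + g^4*(-4)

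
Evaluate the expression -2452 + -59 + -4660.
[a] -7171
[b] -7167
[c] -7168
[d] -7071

First: -2452 + -59 = -2511
Then: -2511 + -4660 = -7171
a) -7171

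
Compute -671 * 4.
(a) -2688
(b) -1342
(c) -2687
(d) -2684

-671 * 4 = -2684
d) -2684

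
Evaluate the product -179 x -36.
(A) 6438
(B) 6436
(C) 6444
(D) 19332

-179 * -36 = 6444
C) 6444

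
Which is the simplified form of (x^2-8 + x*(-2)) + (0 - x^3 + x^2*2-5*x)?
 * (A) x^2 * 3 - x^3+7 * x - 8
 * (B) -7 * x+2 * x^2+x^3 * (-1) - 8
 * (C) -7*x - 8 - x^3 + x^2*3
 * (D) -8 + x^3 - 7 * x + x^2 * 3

Adding the polynomials and combining like terms:
(x^2 - 8 + x*(-2)) + (0 - x^3 + x^2*2 - 5*x)
= -7*x - 8 - x^3 + x^2*3
C) -7*x - 8 - x^3 + x^2*3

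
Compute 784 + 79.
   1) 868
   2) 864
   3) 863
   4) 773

784 + 79 = 863
3) 863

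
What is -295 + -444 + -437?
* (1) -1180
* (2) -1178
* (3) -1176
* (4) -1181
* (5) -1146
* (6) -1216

First: -295 + -444 = -739
Then: -739 + -437 = -1176
3) -1176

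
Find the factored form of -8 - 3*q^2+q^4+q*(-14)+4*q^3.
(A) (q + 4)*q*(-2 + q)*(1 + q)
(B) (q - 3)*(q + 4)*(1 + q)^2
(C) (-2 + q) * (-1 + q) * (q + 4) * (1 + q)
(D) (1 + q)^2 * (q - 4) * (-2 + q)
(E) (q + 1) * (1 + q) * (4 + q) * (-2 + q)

We need to factor -8 - 3*q^2+q^4+q*(-14)+4*q^3.
The factored form is (q + 1) * (1 + q) * (4 + q) * (-2 + q).
E) (q + 1) * (1 + q) * (4 + q) * (-2 + q)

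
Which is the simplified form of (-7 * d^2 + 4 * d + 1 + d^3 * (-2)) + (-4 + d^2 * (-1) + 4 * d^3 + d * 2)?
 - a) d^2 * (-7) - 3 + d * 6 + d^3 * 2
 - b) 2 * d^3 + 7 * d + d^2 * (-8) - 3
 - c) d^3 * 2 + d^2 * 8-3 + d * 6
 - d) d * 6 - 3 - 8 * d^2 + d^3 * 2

Adding the polynomials and combining like terms:
(-7*d^2 + 4*d + 1 + d^3*(-2)) + (-4 + d^2*(-1) + 4*d^3 + d*2)
= d * 6 - 3 - 8 * d^2 + d^3 * 2
d) d * 6 - 3 - 8 * d^2 + d^3 * 2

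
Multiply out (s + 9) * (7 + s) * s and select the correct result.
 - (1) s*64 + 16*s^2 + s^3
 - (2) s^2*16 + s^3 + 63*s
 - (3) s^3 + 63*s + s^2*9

Expanding (s + 9) * (7 + s) * s:
= s^2*16 + s^3 + 63*s
2) s^2*16 + s^3 + 63*s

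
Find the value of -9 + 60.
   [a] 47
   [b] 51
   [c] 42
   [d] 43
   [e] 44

-9 + 60 = 51
b) 51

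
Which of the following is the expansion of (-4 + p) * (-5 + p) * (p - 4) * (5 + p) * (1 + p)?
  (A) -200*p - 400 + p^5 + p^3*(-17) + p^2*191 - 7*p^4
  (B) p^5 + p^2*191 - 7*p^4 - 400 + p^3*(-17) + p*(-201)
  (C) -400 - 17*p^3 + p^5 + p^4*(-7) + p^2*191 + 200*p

Expanding (-4 + p) * (-5 + p) * (p - 4) * (5 + p) * (1 + p):
= -200*p - 400 + p^5 + p^3*(-17) + p^2*191 - 7*p^4
A) -200*p - 400 + p^5 + p^3*(-17) + p^2*191 - 7*p^4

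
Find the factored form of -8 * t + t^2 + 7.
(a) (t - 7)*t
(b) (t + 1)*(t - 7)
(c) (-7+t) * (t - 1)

We need to factor -8 * t + t^2 + 7.
The factored form is (-7+t) * (t - 1).
c) (-7+t) * (t - 1)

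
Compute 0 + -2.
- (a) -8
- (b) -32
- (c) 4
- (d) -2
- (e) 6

0 + -2 = -2
d) -2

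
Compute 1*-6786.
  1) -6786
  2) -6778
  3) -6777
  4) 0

1 * -6786 = -6786
1) -6786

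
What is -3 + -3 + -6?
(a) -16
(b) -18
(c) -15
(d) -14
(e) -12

First: -3 + -3 = -6
Then: -6 + -6 = -12
e) -12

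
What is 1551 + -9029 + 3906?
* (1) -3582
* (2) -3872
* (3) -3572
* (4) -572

First: 1551 + -9029 = -7478
Then: -7478 + 3906 = -3572
3) -3572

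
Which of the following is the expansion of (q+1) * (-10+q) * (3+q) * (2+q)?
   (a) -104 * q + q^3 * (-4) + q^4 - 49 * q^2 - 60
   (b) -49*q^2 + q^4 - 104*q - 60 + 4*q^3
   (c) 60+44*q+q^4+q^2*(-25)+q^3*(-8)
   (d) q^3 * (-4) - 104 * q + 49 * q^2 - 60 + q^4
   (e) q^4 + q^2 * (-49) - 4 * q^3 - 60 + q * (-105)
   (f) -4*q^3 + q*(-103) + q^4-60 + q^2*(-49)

Expanding (q+1) * (-10+q) * (3+q) * (2+q):
= -104 * q + q^3 * (-4) + q^4 - 49 * q^2 - 60
a) -104 * q + q^3 * (-4) + q^4 - 49 * q^2 - 60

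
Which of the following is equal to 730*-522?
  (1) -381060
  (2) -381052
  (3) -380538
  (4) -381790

730 * -522 = -381060
1) -381060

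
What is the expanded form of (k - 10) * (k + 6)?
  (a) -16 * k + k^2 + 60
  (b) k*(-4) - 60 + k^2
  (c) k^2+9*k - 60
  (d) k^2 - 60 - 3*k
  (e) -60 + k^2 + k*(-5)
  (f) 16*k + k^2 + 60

Expanding (k - 10) * (k + 6):
= k*(-4) - 60 + k^2
b) k*(-4) - 60 + k^2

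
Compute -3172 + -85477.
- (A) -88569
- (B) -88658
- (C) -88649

-3172 + -85477 = -88649
C) -88649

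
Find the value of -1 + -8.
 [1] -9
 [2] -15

-1 + -8 = -9
1) -9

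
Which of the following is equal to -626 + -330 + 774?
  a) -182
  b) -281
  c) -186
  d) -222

First: -626 + -330 = -956
Then: -956 + 774 = -182
a) -182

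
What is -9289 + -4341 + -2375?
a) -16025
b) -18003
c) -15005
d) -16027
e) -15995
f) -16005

First: -9289 + -4341 = -13630
Then: -13630 + -2375 = -16005
f) -16005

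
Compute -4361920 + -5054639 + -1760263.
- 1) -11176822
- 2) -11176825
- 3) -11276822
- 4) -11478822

First: -4361920 + -5054639 = -9416559
Then: -9416559 + -1760263 = -11176822
1) -11176822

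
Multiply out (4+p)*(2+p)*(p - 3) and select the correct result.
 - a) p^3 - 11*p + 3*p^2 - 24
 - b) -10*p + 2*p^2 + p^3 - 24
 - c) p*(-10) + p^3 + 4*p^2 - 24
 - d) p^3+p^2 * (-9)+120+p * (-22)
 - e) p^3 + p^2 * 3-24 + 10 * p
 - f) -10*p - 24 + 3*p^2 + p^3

Expanding (4+p)*(2+p)*(p - 3):
= -10*p - 24 + 3*p^2 + p^3
f) -10*p - 24 + 3*p^2 + p^3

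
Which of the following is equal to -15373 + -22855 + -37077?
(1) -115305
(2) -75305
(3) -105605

First: -15373 + -22855 = -38228
Then: -38228 + -37077 = -75305
2) -75305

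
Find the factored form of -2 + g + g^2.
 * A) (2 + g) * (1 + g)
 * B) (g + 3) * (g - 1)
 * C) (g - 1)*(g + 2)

We need to factor -2 + g + g^2.
The factored form is (g - 1)*(g + 2).
C) (g - 1)*(g + 2)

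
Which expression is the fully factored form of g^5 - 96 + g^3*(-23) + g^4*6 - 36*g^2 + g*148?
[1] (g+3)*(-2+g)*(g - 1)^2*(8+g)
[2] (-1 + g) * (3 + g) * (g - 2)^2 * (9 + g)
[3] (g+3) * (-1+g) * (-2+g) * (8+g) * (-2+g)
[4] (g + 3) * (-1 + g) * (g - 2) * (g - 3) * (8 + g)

We need to factor g^5 - 96 + g^3*(-23) + g^4*6 - 36*g^2 + g*148.
The factored form is (g+3) * (-1+g) * (-2+g) * (8+g) * (-2+g).
3) (g+3) * (-1+g) * (-2+g) * (8+g) * (-2+g)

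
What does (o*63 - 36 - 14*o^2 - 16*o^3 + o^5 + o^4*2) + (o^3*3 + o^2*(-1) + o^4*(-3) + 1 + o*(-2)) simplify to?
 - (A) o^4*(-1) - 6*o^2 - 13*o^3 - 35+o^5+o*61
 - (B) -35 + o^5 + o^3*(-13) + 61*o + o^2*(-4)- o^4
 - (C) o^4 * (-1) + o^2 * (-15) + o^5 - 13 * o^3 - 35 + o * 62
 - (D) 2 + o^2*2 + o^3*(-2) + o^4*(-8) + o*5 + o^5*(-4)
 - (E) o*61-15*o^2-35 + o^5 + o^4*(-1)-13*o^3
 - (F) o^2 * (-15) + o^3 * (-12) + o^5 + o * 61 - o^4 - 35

Adding the polynomials and combining like terms:
(o*63 - 36 - 14*o^2 - 16*o^3 + o^5 + o^4*2) + (o^3*3 + o^2*(-1) + o^4*(-3) + 1 + o*(-2))
= o*61-15*o^2-35 + o^5 + o^4*(-1)-13*o^3
E) o*61-15*o^2-35 + o^5 + o^4*(-1)-13*o^3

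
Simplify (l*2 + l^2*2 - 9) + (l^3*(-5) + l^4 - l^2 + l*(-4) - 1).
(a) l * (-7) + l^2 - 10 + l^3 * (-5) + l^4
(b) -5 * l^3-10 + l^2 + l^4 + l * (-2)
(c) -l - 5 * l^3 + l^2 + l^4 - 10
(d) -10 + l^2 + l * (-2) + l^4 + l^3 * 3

Adding the polynomials and combining like terms:
(l*2 + l^2*2 - 9) + (l^3*(-5) + l^4 - l^2 + l*(-4) - 1)
= -5 * l^3-10 + l^2 + l^4 + l * (-2)
b) -5 * l^3-10 + l^2 + l^4 + l * (-2)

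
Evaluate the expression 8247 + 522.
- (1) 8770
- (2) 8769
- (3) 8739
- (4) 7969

8247 + 522 = 8769
2) 8769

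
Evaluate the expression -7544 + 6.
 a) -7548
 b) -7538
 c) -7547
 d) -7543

-7544 + 6 = -7538
b) -7538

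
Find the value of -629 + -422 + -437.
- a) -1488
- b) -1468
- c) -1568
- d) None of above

First: -629 + -422 = -1051
Then: -1051 + -437 = -1488
a) -1488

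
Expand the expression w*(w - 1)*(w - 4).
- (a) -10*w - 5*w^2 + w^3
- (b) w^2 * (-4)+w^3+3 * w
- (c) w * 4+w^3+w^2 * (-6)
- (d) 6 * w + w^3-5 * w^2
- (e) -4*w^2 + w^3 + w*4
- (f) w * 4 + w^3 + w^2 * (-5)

Expanding w*(w - 1)*(w - 4):
= w * 4 + w^3 + w^2 * (-5)
f) w * 4 + w^3 + w^2 * (-5)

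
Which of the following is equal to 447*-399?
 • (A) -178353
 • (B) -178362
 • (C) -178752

447 * -399 = -178353
A) -178353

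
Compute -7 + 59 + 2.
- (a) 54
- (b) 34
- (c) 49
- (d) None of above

First: -7 + 59 = 52
Then: 52 + 2 = 54
a) 54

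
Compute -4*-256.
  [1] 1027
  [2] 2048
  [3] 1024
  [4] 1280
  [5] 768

-4 * -256 = 1024
3) 1024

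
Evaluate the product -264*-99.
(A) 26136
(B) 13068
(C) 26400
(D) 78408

-264 * -99 = 26136
A) 26136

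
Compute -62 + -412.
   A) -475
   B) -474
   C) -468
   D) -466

-62 + -412 = -474
B) -474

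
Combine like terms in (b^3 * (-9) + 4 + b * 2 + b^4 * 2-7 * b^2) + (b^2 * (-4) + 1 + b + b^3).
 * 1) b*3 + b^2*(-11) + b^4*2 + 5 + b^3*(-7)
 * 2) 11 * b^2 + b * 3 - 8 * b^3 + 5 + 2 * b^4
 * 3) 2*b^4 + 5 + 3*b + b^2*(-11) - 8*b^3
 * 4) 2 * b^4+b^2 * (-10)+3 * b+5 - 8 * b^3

Adding the polynomials and combining like terms:
(b^3*(-9) + 4 + b*2 + b^4*2 - 7*b^2) + (b^2*(-4) + 1 + b + b^3)
= 2*b^4 + 5 + 3*b + b^2*(-11) - 8*b^3
3) 2*b^4 + 5 + 3*b + b^2*(-11) - 8*b^3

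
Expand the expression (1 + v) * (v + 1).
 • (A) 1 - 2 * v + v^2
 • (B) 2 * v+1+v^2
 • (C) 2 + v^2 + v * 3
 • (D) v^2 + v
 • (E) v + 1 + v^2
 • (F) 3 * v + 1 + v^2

Expanding (1 + v) * (v + 1):
= 2 * v+1+v^2
B) 2 * v+1+v^2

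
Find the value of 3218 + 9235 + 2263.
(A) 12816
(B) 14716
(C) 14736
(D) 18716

First: 3218 + 9235 = 12453
Then: 12453 + 2263 = 14716
B) 14716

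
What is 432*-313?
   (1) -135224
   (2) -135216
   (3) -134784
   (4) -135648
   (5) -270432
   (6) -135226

432 * -313 = -135216
2) -135216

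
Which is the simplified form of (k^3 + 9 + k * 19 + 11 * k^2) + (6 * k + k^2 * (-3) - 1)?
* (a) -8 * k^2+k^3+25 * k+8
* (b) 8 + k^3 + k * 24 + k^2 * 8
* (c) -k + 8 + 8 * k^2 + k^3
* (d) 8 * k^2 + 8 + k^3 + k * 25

Adding the polynomials and combining like terms:
(k^3 + 9 + k*19 + 11*k^2) + (6*k + k^2*(-3) - 1)
= 8 * k^2 + 8 + k^3 + k * 25
d) 8 * k^2 + 8 + k^3 + k * 25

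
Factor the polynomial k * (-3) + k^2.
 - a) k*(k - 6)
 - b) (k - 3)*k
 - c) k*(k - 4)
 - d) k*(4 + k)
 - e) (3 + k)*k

We need to factor k * (-3) + k^2.
The factored form is (k - 3)*k.
b) (k - 3)*k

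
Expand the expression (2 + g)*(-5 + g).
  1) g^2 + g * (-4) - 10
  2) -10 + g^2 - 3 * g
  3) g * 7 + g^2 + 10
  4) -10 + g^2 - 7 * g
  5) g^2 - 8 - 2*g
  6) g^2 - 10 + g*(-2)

Expanding (2 + g)*(-5 + g):
= -10 + g^2 - 3 * g
2) -10 + g^2 - 3 * g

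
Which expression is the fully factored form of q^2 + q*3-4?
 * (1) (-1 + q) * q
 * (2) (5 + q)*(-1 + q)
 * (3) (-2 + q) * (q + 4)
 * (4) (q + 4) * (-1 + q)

We need to factor q^2 + q*3-4.
The factored form is (q + 4) * (-1 + q).
4) (q + 4) * (-1 + q)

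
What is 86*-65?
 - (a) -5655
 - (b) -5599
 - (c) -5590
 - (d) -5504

86 * -65 = -5590
c) -5590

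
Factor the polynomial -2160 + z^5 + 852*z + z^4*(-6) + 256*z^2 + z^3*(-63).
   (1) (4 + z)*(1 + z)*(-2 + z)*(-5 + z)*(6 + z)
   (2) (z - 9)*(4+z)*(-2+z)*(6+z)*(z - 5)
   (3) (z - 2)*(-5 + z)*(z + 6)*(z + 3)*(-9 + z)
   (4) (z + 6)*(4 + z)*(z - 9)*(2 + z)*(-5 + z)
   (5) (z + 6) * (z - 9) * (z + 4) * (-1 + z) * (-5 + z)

We need to factor -2160 + z^5 + 852*z + z^4*(-6) + 256*z^2 + z^3*(-63).
The factored form is (z - 9)*(4+z)*(-2+z)*(6+z)*(z - 5).
2) (z - 9)*(4+z)*(-2+z)*(6+z)*(z - 5)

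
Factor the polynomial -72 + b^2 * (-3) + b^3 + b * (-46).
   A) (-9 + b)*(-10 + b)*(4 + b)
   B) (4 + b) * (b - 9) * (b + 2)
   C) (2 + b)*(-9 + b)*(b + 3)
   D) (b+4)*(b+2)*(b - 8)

We need to factor -72 + b^2 * (-3) + b^3 + b * (-46).
The factored form is (4 + b) * (b - 9) * (b + 2).
B) (4 + b) * (b - 9) * (b + 2)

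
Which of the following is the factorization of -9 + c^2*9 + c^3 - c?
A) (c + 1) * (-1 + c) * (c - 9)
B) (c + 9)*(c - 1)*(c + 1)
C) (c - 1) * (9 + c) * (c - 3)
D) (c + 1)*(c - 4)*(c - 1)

We need to factor -9 + c^2*9 + c^3 - c.
The factored form is (c + 9)*(c - 1)*(c + 1).
B) (c + 9)*(c - 1)*(c + 1)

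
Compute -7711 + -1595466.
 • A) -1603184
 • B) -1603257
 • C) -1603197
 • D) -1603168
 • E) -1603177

-7711 + -1595466 = -1603177
E) -1603177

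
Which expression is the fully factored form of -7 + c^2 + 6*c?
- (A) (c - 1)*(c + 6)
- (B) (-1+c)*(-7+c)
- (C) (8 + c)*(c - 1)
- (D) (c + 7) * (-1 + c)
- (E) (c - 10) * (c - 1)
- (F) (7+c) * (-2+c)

We need to factor -7 + c^2 + 6*c.
The factored form is (c + 7) * (-1 + c).
D) (c + 7) * (-1 + c)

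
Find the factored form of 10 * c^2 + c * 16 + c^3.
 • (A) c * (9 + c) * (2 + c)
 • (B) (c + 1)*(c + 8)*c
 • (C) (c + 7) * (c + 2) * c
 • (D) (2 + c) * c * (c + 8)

We need to factor 10 * c^2 + c * 16 + c^3.
The factored form is (2 + c) * c * (c + 8).
D) (2 + c) * c * (c + 8)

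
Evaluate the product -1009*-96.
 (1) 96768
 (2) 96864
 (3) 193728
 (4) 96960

-1009 * -96 = 96864
2) 96864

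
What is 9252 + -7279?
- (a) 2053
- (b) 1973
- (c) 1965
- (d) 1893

9252 + -7279 = 1973
b) 1973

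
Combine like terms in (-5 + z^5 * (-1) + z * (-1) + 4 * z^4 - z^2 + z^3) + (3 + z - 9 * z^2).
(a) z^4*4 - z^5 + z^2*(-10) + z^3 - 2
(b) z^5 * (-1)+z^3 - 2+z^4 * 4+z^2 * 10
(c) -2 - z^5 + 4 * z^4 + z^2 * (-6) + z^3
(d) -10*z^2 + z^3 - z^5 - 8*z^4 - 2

Adding the polynomials and combining like terms:
(-5 + z^5*(-1) + z*(-1) + 4*z^4 - z^2 + z^3) + (3 + z - 9*z^2)
= z^4*4 - z^5 + z^2*(-10) + z^3 - 2
a) z^4*4 - z^5 + z^2*(-10) + z^3 - 2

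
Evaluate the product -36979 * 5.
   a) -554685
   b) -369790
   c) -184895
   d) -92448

-36979 * 5 = -184895
c) -184895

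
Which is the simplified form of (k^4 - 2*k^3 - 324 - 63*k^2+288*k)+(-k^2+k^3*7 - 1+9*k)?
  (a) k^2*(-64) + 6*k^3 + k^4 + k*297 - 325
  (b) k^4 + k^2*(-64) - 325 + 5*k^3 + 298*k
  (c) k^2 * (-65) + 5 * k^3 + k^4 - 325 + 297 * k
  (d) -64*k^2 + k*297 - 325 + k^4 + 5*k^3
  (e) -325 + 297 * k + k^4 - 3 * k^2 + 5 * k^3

Adding the polynomials and combining like terms:
(k^4 - 2*k^3 - 324 - 63*k^2 + 288*k) + (-k^2 + k^3*7 - 1 + 9*k)
= -64*k^2 + k*297 - 325 + k^4 + 5*k^3
d) -64*k^2 + k*297 - 325 + k^4 + 5*k^3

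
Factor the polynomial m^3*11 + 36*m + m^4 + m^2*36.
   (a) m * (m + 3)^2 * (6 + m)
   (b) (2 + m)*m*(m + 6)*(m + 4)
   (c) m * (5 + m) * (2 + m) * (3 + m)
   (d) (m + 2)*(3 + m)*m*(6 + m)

We need to factor m^3*11 + 36*m + m^4 + m^2*36.
The factored form is (m + 2)*(3 + m)*m*(6 + m).
d) (m + 2)*(3 + m)*m*(6 + m)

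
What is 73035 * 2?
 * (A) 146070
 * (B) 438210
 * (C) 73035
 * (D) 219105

73035 * 2 = 146070
A) 146070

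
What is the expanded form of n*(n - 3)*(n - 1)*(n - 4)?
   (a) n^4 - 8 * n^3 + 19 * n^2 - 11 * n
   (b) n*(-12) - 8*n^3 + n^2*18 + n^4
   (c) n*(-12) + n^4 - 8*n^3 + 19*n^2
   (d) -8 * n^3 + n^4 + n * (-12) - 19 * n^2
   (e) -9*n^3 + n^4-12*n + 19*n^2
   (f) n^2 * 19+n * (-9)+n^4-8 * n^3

Expanding n*(n - 3)*(n - 1)*(n - 4):
= n*(-12) + n^4 - 8*n^3 + 19*n^2
c) n*(-12) + n^4 - 8*n^3 + 19*n^2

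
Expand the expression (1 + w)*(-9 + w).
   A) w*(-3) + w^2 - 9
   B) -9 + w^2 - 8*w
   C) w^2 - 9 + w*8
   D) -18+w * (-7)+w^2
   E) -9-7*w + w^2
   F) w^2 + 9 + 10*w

Expanding (1 + w)*(-9 + w):
= -9 + w^2 - 8*w
B) -9 + w^2 - 8*w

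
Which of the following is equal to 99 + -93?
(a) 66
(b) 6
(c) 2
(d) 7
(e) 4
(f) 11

99 + -93 = 6
b) 6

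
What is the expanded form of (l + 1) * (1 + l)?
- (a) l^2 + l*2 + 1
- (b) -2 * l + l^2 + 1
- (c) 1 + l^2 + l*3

Expanding (l + 1) * (1 + l):
= l^2 + l*2 + 1
a) l^2 + l*2 + 1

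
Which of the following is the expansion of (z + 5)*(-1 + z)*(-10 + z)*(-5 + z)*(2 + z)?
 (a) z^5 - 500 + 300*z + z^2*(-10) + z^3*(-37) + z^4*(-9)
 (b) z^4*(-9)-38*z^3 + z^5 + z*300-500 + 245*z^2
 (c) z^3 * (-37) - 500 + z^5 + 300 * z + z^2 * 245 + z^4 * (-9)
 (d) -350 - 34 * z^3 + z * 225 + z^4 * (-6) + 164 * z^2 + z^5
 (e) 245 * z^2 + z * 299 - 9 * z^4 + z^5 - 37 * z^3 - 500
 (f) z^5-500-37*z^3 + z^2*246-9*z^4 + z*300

Expanding (z + 5)*(-1 + z)*(-10 + z)*(-5 + z)*(2 + z):
= z^3 * (-37) - 500 + z^5 + 300 * z + z^2 * 245 + z^4 * (-9)
c) z^3 * (-37) - 500 + z^5 + 300 * z + z^2 * 245 + z^4 * (-9)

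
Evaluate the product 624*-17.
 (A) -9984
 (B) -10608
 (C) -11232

624 * -17 = -10608
B) -10608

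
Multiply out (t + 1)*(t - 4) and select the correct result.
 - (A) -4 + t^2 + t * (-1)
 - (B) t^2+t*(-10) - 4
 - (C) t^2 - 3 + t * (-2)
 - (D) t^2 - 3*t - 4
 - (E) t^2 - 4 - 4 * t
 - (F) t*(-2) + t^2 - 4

Expanding (t + 1)*(t - 4):
= t^2 - 3*t - 4
D) t^2 - 3*t - 4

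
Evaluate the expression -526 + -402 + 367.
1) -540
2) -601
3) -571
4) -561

First: -526 + -402 = -928
Then: -928 + 367 = -561
4) -561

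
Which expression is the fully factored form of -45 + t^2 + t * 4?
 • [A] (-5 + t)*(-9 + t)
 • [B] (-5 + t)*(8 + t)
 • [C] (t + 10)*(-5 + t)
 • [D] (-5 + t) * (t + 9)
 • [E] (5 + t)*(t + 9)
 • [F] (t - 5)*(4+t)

We need to factor -45 + t^2 + t * 4.
The factored form is (-5 + t) * (t + 9).
D) (-5 + t) * (t + 9)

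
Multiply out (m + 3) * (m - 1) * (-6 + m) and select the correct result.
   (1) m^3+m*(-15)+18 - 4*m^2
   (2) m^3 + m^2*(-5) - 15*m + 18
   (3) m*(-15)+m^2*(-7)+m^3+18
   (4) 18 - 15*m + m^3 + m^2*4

Expanding (m + 3) * (m - 1) * (-6 + m):
= m^3+m*(-15)+18 - 4*m^2
1) m^3+m*(-15)+18 - 4*m^2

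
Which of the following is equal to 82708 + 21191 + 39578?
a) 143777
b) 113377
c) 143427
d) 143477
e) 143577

First: 82708 + 21191 = 103899
Then: 103899 + 39578 = 143477
d) 143477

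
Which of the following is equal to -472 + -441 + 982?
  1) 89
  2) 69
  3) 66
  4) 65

First: -472 + -441 = -913
Then: -913 + 982 = 69
2) 69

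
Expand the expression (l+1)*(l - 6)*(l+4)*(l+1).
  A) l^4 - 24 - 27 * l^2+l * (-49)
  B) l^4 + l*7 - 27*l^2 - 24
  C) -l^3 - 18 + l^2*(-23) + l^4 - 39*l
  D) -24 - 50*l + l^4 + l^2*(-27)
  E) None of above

Expanding (l+1)*(l - 6)*(l+4)*(l+1):
= -24 - 50*l + l^4 + l^2*(-27)
D) -24 - 50*l + l^4 + l^2*(-27)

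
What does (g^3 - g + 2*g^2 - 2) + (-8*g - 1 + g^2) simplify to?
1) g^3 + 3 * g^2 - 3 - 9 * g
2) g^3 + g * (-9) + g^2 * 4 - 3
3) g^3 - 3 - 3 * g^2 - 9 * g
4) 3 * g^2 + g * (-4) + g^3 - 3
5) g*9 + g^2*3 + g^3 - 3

Adding the polynomials and combining like terms:
(g^3 - g + 2*g^2 - 2) + (-8*g - 1 + g^2)
= g^3 + 3 * g^2 - 3 - 9 * g
1) g^3 + 3 * g^2 - 3 - 9 * g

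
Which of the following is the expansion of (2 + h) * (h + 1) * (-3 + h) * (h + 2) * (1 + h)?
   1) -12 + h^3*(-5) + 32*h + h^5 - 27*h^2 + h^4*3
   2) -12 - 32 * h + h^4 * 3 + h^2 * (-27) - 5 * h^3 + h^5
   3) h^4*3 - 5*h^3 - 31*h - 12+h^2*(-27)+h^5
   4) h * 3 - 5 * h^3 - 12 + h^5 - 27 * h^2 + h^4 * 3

Expanding (2 + h) * (h + 1) * (-3 + h) * (h + 2) * (1 + h):
= -12 - 32 * h + h^4 * 3 + h^2 * (-27) - 5 * h^3 + h^5
2) -12 - 32 * h + h^4 * 3 + h^2 * (-27) - 5 * h^3 + h^5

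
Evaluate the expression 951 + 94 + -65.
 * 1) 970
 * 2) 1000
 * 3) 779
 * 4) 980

First: 951 + 94 = 1045
Then: 1045 + -65 = 980
4) 980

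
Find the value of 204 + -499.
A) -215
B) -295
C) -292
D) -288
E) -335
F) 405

204 + -499 = -295
B) -295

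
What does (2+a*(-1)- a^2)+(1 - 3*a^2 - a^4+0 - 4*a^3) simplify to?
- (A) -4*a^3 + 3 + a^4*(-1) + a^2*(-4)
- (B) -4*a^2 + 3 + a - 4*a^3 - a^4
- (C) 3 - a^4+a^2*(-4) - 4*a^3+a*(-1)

Adding the polynomials and combining like terms:
(2 + a*(-1) - a^2) + (1 - 3*a^2 - a^4 + 0 - 4*a^3)
= 3 - a^4+a^2*(-4) - 4*a^3+a*(-1)
C) 3 - a^4+a^2*(-4) - 4*a^3+a*(-1)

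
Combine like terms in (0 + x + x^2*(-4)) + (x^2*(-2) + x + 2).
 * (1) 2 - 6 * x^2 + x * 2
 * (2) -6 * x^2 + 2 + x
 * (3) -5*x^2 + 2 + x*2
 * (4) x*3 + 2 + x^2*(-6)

Adding the polynomials and combining like terms:
(0 + x + x^2*(-4)) + (x^2*(-2) + x + 2)
= 2 - 6 * x^2 + x * 2
1) 2 - 6 * x^2 + x * 2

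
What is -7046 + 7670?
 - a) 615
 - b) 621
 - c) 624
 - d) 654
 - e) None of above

-7046 + 7670 = 624
c) 624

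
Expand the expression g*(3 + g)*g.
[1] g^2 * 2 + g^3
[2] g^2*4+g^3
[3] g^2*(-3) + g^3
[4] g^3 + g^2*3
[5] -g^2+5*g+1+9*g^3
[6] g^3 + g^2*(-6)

Expanding g*(3 + g)*g:
= g^3 + g^2*3
4) g^3 + g^2*3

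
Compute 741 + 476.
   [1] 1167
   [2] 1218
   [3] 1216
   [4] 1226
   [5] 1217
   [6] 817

741 + 476 = 1217
5) 1217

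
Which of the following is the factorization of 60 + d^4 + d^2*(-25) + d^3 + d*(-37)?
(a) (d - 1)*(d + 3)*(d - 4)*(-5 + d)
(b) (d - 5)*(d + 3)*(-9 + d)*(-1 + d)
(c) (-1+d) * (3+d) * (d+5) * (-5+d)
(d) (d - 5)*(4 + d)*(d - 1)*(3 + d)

We need to factor 60 + d^4 + d^2*(-25) + d^3 + d*(-37).
The factored form is (d - 5)*(4 + d)*(d - 1)*(3 + d).
d) (d - 5)*(4 + d)*(d - 1)*(3 + d)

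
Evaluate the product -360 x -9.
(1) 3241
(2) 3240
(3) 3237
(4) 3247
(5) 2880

-360 * -9 = 3240
2) 3240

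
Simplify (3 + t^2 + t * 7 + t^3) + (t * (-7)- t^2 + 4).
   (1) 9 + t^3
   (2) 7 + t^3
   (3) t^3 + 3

Adding the polynomials and combining like terms:
(3 + t^2 + t*7 + t^3) + (t*(-7) - t^2 + 4)
= 7 + t^3
2) 7 + t^3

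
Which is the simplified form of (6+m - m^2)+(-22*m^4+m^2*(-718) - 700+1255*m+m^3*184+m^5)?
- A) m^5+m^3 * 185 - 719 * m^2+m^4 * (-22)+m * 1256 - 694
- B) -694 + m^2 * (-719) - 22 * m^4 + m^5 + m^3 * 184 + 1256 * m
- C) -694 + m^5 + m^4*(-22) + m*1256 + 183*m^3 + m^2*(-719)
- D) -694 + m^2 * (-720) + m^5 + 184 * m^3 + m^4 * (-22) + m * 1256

Adding the polynomials and combining like terms:
(6 + m - m^2) + (-22*m^4 + m^2*(-718) - 700 + 1255*m + m^3*184 + m^5)
= -694 + m^2 * (-719) - 22 * m^4 + m^5 + m^3 * 184 + 1256 * m
B) -694 + m^2 * (-719) - 22 * m^4 + m^5 + m^3 * 184 + 1256 * m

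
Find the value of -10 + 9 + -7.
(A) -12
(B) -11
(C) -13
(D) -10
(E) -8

First: -10 + 9 = -1
Then: -1 + -7 = -8
E) -8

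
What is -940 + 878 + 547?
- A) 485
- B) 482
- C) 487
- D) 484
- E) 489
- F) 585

First: -940 + 878 = -62
Then: -62 + 547 = 485
A) 485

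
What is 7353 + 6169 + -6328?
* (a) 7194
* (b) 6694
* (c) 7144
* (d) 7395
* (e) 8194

First: 7353 + 6169 = 13522
Then: 13522 + -6328 = 7194
a) 7194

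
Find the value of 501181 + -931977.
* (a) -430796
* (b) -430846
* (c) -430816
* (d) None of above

501181 + -931977 = -430796
a) -430796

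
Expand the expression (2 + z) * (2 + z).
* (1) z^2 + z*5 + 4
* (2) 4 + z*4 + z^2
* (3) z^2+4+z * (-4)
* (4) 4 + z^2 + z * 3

Expanding (2 + z) * (2 + z):
= 4 + z*4 + z^2
2) 4 + z*4 + z^2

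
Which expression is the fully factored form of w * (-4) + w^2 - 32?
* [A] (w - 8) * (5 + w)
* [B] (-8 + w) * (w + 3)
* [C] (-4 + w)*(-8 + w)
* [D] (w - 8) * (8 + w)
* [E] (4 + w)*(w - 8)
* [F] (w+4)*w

We need to factor w * (-4) + w^2 - 32.
The factored form is (4 + w)*(w - 8).
E) (4 + w)*(w - 8)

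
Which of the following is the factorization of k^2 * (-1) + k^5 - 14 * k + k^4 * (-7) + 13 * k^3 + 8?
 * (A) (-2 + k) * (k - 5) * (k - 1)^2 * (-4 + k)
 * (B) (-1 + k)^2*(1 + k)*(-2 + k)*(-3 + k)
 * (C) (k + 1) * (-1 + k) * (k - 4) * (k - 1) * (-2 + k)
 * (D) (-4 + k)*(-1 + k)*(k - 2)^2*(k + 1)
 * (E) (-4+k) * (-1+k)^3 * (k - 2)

We need to factor k^2 * (-1) + k^5 - 14 * k + k^4 * (-7) + 13 * k^3 + 8.
The factored form is (k + 1) * (-1 + k) * (k - 4) * (k - 1) * (-2 + k).
C) (k + 1) * (-1 + k) * (k - 4) * (k - 1) * (-2 + k)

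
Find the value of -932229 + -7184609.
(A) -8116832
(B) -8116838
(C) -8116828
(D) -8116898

-932229 + -7184609 = -8116838
B) -8116838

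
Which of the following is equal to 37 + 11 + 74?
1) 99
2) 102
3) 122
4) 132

First: 37 + 11 = 48
Then: 48 + 74 = 122
3) 122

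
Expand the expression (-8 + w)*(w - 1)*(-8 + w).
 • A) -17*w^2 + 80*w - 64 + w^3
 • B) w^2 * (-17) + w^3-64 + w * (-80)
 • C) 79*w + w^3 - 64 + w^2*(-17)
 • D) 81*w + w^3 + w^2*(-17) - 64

Expanding (-8 + w)*(w - 1)*(-8 + w):
= -17*w^2 + 80*w - 64 + w^3
A) -17*w^2 + 80*w - 64 + w^3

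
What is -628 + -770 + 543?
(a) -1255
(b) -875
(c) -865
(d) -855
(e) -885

First: -628 + -770 = -1398
Then: -1398 + 543 = -855
d) -855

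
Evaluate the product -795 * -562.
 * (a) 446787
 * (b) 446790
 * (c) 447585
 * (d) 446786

-795 * -562 = 446790
b) 446790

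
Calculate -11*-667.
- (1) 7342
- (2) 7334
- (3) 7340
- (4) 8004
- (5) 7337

-11 * -667 = 7337
5) 7337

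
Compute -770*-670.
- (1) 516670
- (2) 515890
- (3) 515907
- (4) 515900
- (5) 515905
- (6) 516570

-770 * -670 = 515900
4) 515900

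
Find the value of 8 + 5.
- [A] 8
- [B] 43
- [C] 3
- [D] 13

8 + 5 = 13
D) 13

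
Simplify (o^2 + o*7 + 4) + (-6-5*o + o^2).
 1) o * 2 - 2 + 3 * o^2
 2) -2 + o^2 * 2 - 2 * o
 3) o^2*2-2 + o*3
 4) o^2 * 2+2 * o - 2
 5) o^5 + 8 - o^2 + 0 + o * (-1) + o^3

Adding the polynomials and combining like terms:
(o^2 + o*7 + 4) + (-6 - 5*o + o^2)
= o^2 * 2+2 * o - 2
4) o^2 * 2+2 * o - 2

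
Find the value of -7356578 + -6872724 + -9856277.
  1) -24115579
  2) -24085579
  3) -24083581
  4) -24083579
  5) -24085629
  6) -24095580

First: -7356578 + -6872724 = -14229302
Then: -14229302 + -9856277 = -24085579
2) -24085579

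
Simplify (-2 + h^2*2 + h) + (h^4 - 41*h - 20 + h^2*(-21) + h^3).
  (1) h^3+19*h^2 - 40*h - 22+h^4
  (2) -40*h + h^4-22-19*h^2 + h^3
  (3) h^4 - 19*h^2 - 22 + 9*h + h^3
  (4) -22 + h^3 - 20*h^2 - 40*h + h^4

Adding the polynomials and combining like terms:
(-2 + h^2*2 + h) + (h^4 - 41*h - 20 + h^2*(-21) + h^3)
= -40*h + h^4-22-19*h^2 + h^3
2) -40*h + h^4-22-19*h^2 + h^3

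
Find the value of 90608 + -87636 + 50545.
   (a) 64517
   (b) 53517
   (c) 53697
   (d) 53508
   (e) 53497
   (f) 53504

First: 90608 + -87636 = 2972
Then: 2972 + 50545 = 53517
b) 53517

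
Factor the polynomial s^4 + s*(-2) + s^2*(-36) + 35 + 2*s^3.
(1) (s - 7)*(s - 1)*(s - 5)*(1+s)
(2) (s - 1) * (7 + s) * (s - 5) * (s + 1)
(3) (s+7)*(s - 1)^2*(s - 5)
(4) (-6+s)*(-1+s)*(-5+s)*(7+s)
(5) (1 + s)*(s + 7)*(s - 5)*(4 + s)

We need to factor s^4 + s*(-2) + s^2*(-36) + 35 + 2*s^3.
The factored form is (s - 1) * (7 + s) * (s - 5) * (s + 1).
2) (s - 1) * (7 + s) * (s - 5) * (s + 1)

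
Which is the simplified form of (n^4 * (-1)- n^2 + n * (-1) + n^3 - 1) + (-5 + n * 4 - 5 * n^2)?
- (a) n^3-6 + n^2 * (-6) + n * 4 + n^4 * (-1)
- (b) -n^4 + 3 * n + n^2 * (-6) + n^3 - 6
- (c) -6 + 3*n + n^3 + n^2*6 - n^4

Adding the polynomials and combining like terms:
(n^4*(-1) - n^2 + n*(-1) + n^3 - 1) + (-5 + n*4 - 5*n^2)
= -n^4 + 3 * n + n^2 * (-6) + n^3 - 6
b) -n^4 + 3 * n + n^2 * (-6) + n^3 - 6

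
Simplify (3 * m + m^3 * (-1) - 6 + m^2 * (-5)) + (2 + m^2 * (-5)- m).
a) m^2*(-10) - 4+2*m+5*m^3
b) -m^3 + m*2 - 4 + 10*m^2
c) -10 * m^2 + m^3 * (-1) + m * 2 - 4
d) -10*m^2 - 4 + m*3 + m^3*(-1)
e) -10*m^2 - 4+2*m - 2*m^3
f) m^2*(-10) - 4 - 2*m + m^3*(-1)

Adding the polynomials and combining like terms:
(3*m + m^3*(-1) - 6 + m^2*(-5)) + (2 + m^2*(-5) - m)
= -10 * m^2 + m^3 * (-1) + m * 2 - 4
c) -10 * m^2 + m^3 * (-1) + m * 2 - 4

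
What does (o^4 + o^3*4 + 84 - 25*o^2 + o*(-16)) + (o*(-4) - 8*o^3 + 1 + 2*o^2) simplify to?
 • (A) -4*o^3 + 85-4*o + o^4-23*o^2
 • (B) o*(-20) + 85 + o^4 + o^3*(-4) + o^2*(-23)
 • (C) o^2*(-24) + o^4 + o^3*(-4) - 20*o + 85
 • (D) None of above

Adding the polynomials and combining like terms:
(o^4 + o^3*4 + 84 - 25*o^2 + o*(-16)) + (o*(-4) - 8*o^3 + 1 + 2*o^2)
= o*(-20) + 85 + o^4 + o^3*(-4) + o^2*(-23)
B) o*(-20) + 85 + o^4 + o^3*(-4) + o^2*(-23)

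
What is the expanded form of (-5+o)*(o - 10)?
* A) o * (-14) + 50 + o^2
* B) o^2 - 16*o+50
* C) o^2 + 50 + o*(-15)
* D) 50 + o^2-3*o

Expanding (-5+o)*(o - 10):
= o^2 + 50 + o*(-15)
C) o^2 + 50 + o*(-15)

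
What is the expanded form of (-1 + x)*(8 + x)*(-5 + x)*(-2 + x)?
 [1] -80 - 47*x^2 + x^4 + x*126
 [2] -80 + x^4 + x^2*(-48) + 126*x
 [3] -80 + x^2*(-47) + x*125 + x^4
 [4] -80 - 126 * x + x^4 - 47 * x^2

Expanding (-1 + x)*(8 + x)*(-5 + x)*(-2 + x):
= -80 - 47*x^2 + x^4 + x*126
1) -80 - 47*x^2 + x^4 + x*126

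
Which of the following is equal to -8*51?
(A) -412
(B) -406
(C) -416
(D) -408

-8 * 51 = -408
D) -408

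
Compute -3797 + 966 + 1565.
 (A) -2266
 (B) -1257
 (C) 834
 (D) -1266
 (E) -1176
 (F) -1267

First: -3797 + 966 = -2831
Then: -2831 + 1565 = -1266
D) -1266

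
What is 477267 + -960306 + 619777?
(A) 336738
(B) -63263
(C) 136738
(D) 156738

First: 477267 + -960306 = -483039
Then: -483039 + 619777 = 136738
C) 136738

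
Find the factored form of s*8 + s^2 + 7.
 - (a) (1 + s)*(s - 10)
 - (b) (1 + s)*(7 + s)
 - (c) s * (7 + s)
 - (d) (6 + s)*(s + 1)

We need to factor s*8 + s^2 + 7.
The factored form is (1 + s)*(7 + s).
b) (1 + s)*(7 + s)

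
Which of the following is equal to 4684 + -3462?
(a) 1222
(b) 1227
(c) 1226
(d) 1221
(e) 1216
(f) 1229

4684 + -3462 = 1222
a) 1222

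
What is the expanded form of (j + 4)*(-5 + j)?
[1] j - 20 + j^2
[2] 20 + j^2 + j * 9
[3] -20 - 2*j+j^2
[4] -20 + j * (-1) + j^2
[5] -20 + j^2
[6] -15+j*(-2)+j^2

Expanding (j + 4)*(-5 + j):
= -20 + j * (-1) + j^2
4) -20 + j * (-1) + j^2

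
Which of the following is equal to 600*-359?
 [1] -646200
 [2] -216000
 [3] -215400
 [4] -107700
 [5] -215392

600 * -359 = -215400
3) -215400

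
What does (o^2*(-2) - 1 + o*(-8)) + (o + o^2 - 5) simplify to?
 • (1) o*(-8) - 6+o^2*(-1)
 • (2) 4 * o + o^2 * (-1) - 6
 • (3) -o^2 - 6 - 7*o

Adding the polynomials and combining like terms:
(o^2*(-2) - 1 + o*(-8)) + (o + o^2 - 5)
= -o^2 - 6 - 7*o
3) -o^2 - 6 - 7*o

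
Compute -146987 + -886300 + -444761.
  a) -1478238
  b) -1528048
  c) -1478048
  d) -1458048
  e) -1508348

First: -146987 + -886300 = -1033287
Then: -1033287 + -444761 = -1478048
c) -1478048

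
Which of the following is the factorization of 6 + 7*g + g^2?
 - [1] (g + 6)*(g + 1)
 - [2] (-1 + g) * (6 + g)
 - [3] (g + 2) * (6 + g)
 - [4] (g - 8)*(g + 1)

We need to factor 6 + 7*g + g^2.
The factored form is (g + 6)*(g + 1).
1) (g + 6)*(g + 1)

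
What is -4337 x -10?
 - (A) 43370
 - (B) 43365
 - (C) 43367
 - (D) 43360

-4337 * -10 = 43370
A) 43370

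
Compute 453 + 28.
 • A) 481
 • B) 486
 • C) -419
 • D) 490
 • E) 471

453 + 28 = 481
A) 481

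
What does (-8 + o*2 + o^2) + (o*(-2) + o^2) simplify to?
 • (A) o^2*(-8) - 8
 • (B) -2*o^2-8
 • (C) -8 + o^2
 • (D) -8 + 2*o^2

Adding the polynomials and combining like terms:
(-8 + o*2 + o^2) + (o*(-2) + o^2)
= -8 + 2*o^2
D) -8 + 2*o^2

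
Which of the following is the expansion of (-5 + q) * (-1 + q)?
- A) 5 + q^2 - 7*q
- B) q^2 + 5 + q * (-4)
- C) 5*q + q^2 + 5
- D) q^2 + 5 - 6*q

Expanding (-5 + q) * (-1 + q):
= q^2 + 5 - 6*q
D) q^2 + 5 - 6*q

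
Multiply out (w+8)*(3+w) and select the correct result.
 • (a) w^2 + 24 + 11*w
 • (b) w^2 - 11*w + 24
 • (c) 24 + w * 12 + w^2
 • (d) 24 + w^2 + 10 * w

Expanding (w+8)*(3+w):
= w^2 + 24 + 11*w
a) w^2 + 24 + 11*w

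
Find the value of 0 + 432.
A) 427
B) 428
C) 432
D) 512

0 + 432 = 432
C) 432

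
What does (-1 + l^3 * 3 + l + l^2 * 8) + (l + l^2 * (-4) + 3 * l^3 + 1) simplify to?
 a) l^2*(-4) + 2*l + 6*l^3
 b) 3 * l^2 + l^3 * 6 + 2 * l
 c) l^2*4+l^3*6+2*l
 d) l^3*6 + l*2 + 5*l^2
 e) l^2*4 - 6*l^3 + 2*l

Adding the polynomials and combining like terms:
(-1 + l^3*3 + l + l^2*8) + (l + l^2*(-4) + 3*l^3 + 1)
= l^2*4+l^3*6+2*l
c) l^2*4+l^3*6+2*l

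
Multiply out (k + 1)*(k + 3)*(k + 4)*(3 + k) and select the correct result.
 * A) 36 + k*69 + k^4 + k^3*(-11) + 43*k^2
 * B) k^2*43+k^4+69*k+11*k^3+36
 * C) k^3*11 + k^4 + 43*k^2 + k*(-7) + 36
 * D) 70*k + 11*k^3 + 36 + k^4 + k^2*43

Expanding (k + 1)*(k + 3)*(k + 4)*(3 + k):
= k^2*43+k^4+69*k+11*k^3+36
B) k^2*43+k^4+69*k+11*k^3+36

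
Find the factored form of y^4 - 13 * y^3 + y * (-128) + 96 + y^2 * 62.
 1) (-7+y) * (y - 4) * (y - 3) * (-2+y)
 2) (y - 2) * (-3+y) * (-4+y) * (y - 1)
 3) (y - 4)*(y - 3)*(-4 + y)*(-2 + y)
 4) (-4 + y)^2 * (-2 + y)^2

We need to factor y^4 - 13 * y^3 + y * (-128) + 96 + y^2 * 62.
The factored form is (y - 4)*(y - 3)*(-4 + y)*(-2 + y).
3) (y - 4)*(y - 3)*(-4 + y)*(-2 + y)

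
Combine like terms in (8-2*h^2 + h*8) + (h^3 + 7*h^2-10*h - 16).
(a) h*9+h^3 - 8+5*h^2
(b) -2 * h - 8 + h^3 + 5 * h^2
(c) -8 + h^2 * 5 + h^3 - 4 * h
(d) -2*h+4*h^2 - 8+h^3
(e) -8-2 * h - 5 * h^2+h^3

Adding the polynomials and combining like terms:
(8 - 2*h^2 + h*8) + (h^3 + 7*h^2 - 10*h - 16)
= -2 * h - 8 + h^3 + 5 * h^2
b) -2 * h - 8 + h^3 + 5 * h^2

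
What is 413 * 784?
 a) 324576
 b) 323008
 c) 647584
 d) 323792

413 * 784 = 323792
d) 323792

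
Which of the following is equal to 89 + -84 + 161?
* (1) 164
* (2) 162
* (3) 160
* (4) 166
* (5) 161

First: 89 + -84 = 5
Then: 5 + 161 = 166
4) 166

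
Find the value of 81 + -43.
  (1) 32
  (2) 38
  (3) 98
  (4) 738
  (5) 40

81 + -43 = 38
2) 38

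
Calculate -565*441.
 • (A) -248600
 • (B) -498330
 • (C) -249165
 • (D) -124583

-565 * 441 = -249165
C) -249165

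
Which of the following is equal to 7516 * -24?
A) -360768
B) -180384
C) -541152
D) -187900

7516 * -24 = -180384
B) -180384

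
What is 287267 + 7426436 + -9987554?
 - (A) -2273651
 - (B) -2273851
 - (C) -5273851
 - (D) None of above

First: 287267 + 7426436 = 7713703
Then: 7713703 + -9987554 = -2273851
B) -2273851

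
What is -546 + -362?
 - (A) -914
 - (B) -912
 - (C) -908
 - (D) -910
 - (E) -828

-546 + -362 = -908
C) -908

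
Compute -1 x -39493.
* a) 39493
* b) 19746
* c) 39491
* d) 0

-1 * -39493 = 39493
a) 39493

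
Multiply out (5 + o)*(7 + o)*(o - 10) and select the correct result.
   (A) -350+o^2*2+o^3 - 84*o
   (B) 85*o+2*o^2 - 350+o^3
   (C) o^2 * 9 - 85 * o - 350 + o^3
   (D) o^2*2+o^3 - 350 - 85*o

Expanding (5 + o)*(7 + o)*(o - 10):
= o^2*2+o^3 - 350 - 85*o
D) o^2*2+o^3 - 350 - 85*o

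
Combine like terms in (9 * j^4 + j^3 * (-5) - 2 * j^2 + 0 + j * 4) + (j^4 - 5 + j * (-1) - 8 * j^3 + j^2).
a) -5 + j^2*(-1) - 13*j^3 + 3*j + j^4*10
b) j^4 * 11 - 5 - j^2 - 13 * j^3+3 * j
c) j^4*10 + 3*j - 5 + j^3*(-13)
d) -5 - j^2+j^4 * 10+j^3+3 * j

Adding the polynomials and combining like terms:
(9*j^4 + j^3*(-5) - 2*j^2 + 0 + j*4) + (j^4 - 5 + j*(-1) - 8*j^3 + j^2)
= -5 + j^2*(-1) - 13*j^3 + 3*j + j^4*10
a) -5 + j^2*(-1) - 13*j^3 + 3*j + j^4*10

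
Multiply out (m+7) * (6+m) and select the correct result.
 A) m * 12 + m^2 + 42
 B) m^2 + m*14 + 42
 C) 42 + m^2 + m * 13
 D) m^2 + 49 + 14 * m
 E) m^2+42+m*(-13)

Expanding (m+7) * (6+m):
= 42 + m^2 + m * 13
C) 42 + m^2 + m * 13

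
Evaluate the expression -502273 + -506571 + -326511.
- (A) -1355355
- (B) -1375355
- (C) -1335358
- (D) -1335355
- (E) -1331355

First: -502273 + -506571 = -1008844
Then: -1008844 + -326511 = -1335355
D) -1335355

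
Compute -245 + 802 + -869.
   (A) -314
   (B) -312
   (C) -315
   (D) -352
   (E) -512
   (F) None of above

First: -245 + 802 = 557
Then: 557 + -869 = -312
B) -312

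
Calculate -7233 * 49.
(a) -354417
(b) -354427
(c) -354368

-7233 * 49 = -354417
a) -354417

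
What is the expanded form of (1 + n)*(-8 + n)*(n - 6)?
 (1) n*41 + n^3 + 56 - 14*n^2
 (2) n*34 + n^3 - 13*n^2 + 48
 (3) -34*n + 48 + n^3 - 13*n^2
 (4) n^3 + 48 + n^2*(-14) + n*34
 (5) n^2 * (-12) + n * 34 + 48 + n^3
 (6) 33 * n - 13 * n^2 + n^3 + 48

Expanding (1 + n)*(-8 + n)*(n - 6):
= n*34 + n^3 - 13*n^2 + 48
2) n*34 + n^3 - 13*n^2 + 48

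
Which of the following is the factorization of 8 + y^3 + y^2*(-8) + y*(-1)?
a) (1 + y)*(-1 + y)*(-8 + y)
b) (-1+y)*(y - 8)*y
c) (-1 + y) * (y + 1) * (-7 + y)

We need to factor 8 + y^3 + y^2*(-8) + y*(-1).
The factored form is (1 + y)*(-1 + y)*(-8 + y).
a) (1 + y)*(-1 + y)*(-8 + y)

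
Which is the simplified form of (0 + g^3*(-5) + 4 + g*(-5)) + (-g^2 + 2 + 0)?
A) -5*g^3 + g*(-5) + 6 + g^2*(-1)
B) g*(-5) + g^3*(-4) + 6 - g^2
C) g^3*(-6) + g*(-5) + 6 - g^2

Adding the polynomials and combining like terms:
(0 + g^3*(-5) + 4 + g*(-5)) + (-g^2 + 2 + 0)
= -5*g^3 + g*(-5) + 6 + g^2*(-1)
A) -5*g^3 + g*(-5) + 6 + g^2*(-1)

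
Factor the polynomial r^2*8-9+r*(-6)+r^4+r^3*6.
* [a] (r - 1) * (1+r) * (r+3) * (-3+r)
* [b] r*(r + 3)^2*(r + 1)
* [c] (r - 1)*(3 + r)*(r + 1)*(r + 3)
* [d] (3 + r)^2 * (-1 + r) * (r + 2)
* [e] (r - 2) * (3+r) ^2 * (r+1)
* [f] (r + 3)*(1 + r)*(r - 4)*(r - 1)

We need to factor r^2*8-9+r*(-6)+r^4+r^3*6.
The factored form is (r - 1)*(3 + r)*(r + 1)*(r + 3).
c) (r - 1)*(3 + r)*(r + 1)*(r + 3)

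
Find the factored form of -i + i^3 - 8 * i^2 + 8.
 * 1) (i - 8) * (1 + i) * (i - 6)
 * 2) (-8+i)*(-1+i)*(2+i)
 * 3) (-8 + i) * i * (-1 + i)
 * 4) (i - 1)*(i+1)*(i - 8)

We need to factor -i + i^3 - 8 * i^2 + 8.
The factored form is (i - 1)*(i+1)*(i - 8).
4) (i - 1)*(i+1)*(i - 8)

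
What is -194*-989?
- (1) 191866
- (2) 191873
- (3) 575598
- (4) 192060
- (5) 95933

-194 * -989 = 191866
1) 191866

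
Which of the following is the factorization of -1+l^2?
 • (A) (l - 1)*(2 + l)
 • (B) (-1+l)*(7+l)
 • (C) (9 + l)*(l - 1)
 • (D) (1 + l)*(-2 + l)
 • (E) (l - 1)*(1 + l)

We need to factor -1+l^2.
The factored form is (l - 1)*(1 + l).
E) (l - 1)*(1 + l)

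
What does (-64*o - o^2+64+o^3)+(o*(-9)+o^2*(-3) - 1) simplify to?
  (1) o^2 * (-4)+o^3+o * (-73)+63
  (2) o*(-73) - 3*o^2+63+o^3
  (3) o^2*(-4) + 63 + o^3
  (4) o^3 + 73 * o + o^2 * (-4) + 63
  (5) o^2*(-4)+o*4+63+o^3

Adding the polynomials and combining like terms:
(-64*o - o^2 + 64 + o^3) + (o*(-9) + o^2*(-3) - 1)
= o^2 * (-4)+o^3+o * (-73)+63
1) o^2 * (-4)+o^3+o * (-73)+63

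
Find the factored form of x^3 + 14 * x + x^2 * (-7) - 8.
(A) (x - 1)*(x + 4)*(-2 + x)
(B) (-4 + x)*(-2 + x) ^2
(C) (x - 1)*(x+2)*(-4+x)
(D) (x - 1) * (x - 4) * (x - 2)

We need to factor x^3 + 14 * x + x^2 * (-7) - 8.
The factored form is (x - 1) * (x - 4) * (x - 2).
D) (x - 1) * (x - 4) * (x - 2)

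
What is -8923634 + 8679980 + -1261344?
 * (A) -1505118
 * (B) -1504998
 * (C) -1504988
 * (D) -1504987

First: -8923634 + 8679980 = -243654
Then: -243654 + -1261344 = -1504998
B) -1504998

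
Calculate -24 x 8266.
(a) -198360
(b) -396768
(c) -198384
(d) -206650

-24 * 8266 = -198384
c) -198384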